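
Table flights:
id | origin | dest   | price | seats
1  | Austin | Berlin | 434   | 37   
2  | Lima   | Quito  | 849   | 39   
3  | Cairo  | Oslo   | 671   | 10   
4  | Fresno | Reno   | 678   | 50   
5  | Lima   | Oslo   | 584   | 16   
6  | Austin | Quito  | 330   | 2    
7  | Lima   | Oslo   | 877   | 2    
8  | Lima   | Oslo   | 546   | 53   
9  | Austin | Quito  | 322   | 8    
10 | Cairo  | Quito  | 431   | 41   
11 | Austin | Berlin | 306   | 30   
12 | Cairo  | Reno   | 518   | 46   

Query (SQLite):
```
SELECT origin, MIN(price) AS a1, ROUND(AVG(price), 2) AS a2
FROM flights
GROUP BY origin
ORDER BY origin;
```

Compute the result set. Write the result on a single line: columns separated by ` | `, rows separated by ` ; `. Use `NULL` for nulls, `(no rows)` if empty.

Group flights by origin.
Per group compute: MIN(price), ROUND(AVG(price), 2).
  Austin: ids {1, 6, 9, 11} → MIN(price)=306, ROUND(AVG(price), 2)=348
  Cairo: ids {3, 10, 12} → MIN(price)=431, ROUND(AVG(price), 2)=540
  Fresno: ids {4} → MIN(price)=678, ROUND(AVG(price), 2)=678
  Lima: ids {2, 5, 7, 8} → MIN(price)=546, ROUND(AVG(price), 2)=714

Austin | 306 | 348 ; Cairo | 431 | 540 ; Fresno | 678 | 678 ; Lima | 546 | 714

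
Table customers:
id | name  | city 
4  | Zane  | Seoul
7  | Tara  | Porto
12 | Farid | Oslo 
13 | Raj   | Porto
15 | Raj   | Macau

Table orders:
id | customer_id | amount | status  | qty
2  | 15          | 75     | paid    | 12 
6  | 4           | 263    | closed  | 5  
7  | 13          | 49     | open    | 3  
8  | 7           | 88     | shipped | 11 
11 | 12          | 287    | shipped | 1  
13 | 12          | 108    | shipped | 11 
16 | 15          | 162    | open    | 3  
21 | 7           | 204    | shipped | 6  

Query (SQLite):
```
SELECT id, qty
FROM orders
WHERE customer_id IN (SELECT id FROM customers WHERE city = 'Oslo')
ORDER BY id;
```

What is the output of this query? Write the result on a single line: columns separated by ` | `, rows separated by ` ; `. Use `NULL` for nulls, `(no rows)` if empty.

11 | 1 ; 13 | 11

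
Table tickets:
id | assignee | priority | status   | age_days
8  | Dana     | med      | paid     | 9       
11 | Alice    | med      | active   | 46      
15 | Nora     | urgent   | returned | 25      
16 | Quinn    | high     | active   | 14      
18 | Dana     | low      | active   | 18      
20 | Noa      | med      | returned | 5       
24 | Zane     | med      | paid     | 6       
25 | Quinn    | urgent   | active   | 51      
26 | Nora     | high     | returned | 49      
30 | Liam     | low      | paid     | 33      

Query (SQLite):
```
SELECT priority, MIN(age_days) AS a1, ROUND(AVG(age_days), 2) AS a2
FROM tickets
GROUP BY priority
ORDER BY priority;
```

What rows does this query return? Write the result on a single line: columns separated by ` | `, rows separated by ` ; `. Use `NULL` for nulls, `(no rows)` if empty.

high | 14 | 31.5 ; low | 18 | 25.5 ; med | 5 | 16.5 ; urgent | 25 | 38

Group tickets by priority.
Per group compute: MIN(age_days), ROUND(AVG(age_days), 2).
  high: ids {16, 26} → MIN(age_days)=14, ROUND(AVG(age_days), 2)=31.5
  low: ids {18, 30} → MIN(age_days)=18, ROUND(AVG(age_days), 2)=25.5
  med: ids {8, 11, 20, 24} → MIN(age_days)=5, ROUND(AVG(age_days), 2)=16.5
  urgent: ids {15, 25} → MIN(age_days)=25, ROUND(AVG(age_days), 2)=38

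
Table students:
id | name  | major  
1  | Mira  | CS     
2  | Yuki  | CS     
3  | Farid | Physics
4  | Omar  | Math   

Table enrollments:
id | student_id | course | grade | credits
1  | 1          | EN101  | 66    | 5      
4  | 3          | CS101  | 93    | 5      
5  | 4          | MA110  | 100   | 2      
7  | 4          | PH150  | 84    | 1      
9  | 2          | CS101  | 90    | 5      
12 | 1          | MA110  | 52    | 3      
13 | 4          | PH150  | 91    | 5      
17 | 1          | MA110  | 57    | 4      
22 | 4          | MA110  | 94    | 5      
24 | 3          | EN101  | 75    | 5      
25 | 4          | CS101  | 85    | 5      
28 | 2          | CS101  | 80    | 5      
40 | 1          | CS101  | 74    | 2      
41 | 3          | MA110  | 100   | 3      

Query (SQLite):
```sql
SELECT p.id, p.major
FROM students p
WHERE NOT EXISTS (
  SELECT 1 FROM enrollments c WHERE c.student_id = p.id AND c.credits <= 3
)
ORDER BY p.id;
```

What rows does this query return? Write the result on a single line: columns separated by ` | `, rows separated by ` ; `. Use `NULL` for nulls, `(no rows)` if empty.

2 | CS

For each students row, check whether any enrollments with matching student_id has credits <= 3.
Keep rows where that is false.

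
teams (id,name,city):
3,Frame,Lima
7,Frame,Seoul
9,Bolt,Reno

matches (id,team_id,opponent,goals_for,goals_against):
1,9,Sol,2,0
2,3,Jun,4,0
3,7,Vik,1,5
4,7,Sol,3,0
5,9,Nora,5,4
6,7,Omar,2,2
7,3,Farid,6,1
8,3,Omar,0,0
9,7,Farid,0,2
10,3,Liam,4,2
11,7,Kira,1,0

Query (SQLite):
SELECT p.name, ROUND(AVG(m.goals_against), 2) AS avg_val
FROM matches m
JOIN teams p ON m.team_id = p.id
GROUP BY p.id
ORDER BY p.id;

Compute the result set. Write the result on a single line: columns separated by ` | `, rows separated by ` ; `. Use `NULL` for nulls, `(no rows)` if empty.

Join each matches row to its teams via team_id.
Group joined rows by teams.id; compute ROUND(AVG(m.goals_against), 2) per group.
  3: ids {2, 7, 8, 10} → ROUND(AVG(m.goals_against), 2)=0.75
  7: ids {3, 4, 6, 9, 11} → ROUND(AVG(m.goals_against), 2)=1.8
  9: ids {1, 5} → ROUND(AVG(m.goals_against), 2)=2

Frame | 0.75 ; Frame | 1.8 ; Bolt | 2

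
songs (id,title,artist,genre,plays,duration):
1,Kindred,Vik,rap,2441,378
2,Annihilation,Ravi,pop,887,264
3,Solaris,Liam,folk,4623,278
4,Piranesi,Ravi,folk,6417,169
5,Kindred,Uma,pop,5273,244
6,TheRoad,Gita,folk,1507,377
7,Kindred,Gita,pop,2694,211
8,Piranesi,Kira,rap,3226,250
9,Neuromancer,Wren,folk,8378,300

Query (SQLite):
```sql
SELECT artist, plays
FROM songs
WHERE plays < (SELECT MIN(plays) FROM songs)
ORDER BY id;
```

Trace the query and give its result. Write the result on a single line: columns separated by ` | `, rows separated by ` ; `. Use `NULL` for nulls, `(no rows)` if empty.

(no rows)

Scalar subquery: MIN(plays) over all songs rows = 887.
Keep rows where plays < that value.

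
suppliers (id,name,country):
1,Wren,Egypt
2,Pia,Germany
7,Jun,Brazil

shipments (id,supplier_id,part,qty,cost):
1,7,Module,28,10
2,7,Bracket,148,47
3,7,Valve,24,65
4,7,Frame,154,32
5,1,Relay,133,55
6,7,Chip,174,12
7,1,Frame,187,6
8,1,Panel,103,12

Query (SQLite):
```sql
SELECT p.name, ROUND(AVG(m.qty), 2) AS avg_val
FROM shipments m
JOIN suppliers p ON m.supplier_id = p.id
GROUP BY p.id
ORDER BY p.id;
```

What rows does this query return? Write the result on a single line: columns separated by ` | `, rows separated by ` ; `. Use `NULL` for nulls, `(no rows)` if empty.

Join each shipments row to its suppliers via supplier_id.
Group joined rows by suppliers.id; compute ROUND(AVG(m.qty), 2) per group.
  1: ids {5, 7, 8} → ROUND(AVG(m.qty), 2)=141
  7: ids {1, 2, 3, 4, 6} → ROUND(AVG(m.qty), 2)=105.6

Wren | 141 ; Jun | 105.6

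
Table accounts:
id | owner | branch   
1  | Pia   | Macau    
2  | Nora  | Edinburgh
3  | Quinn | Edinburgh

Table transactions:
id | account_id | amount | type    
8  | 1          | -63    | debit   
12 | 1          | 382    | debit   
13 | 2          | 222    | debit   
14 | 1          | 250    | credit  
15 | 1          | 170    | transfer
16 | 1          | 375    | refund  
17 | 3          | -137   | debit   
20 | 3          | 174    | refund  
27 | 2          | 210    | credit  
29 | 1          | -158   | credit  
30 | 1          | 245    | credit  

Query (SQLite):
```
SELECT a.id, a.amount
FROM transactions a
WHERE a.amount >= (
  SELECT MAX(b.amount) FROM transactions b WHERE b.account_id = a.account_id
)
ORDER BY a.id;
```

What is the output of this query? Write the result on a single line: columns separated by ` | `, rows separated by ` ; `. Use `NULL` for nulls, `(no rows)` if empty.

For each transactions row a, compute MAX(amount) over rows sharing a.account_id.
Keep row a if a.amount >= that per-group MAX.
  account_id=1: MAX(amount) = 382
  account_id=2: MAX(amount) = 222
  account_id=3: MAX(amount) = 174

12 | 382 ; 13 | 222 ; 20 | 174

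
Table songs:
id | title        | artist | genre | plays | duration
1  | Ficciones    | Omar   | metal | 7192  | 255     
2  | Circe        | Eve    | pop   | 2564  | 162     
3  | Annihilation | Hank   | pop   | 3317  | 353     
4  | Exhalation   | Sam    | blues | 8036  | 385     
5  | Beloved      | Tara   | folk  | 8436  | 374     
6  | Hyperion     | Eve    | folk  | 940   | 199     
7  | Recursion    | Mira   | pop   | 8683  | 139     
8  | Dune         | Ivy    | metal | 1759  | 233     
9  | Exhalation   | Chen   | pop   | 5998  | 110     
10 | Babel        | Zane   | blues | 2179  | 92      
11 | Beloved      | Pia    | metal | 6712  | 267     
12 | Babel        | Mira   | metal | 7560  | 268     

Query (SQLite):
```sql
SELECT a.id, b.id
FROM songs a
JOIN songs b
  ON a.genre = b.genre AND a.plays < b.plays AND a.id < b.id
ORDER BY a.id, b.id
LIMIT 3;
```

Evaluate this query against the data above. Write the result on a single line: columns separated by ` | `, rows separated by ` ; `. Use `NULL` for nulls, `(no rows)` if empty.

1 | 12 ; 2 | 3 ; 2 | 7

Pairs (a,b) with same genre, a.plays < b.plays, a.id < b.id.
genre groups: blues:{4,10} folk:{5,6} metal:{1,8,11,12} pop:{2,3,7,9}
Ordered by (a.id, b.id); first 3.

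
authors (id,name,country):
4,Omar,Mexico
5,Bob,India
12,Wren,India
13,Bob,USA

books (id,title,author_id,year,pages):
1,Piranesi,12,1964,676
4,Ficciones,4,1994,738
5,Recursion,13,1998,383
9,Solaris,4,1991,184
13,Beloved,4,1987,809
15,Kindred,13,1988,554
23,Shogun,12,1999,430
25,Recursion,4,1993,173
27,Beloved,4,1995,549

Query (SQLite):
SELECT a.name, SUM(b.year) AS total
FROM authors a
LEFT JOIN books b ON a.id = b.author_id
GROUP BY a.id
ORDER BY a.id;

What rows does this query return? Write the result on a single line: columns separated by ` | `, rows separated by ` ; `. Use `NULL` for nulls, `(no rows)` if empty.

Omar | 9960 ; Bob | NULL ; Wren | 3963 ; Bob | 3986

LEFT JOIN keeps every authors row; unmatched ones get NULL for books columns.
Group by authors.id and compute SUM(b.year). SUM over an all-NULL group is NULL.
  4: ids {4, 9, 13, 25, 27} → SUM(b.year)=9960
  5: ids {—} → SUM(b.year)=NULL
  12: ids {1, 23} → SUM(b.year)=3963
  13: ids {5, 15} → SUM(b.year)=3986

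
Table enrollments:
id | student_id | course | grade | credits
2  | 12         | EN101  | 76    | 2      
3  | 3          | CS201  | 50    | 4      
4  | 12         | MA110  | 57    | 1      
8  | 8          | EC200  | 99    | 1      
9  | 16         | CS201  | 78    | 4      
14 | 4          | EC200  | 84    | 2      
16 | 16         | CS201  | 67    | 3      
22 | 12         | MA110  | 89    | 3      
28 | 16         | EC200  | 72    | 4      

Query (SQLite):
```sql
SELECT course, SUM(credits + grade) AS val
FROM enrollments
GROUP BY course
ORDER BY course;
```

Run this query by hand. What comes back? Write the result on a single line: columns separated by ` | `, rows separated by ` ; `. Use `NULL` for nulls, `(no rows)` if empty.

CS201 | 206 ; EC200 | 262 ; EN101 | 78 ; MA110 | 150

For each row compute credits + grade.
Group by course; take SUM of the expression per group.
  CS201: ids {3, 9, 16} → SUM(credits + grade)=206
  EC200: ids {8, 14, 28} → SUM(credits + grade)=262
  EN101: ids {2} → SUM(credits + grade)=78
  MA110: ids {4, 22} → SUM(credits + grade)=150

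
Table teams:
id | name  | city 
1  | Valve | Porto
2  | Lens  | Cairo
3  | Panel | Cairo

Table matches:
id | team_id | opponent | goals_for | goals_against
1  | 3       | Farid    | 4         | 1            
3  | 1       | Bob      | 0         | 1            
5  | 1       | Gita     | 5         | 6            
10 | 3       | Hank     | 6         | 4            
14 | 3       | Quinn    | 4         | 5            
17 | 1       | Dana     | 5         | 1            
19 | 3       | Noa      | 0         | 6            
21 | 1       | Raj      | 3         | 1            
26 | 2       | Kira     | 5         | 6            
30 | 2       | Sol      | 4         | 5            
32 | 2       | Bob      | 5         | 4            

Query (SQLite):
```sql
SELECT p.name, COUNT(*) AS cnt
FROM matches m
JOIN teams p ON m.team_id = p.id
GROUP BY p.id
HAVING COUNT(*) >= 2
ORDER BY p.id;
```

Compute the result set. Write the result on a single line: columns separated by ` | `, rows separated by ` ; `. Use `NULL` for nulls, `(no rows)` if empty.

Valve | 4 ; Lens | 3 ; Panel | 4

Join each matches row to its teams via team_id.
Group joined rows by teams.id; compute COUNT(*) per group.
HAVING: keep groups with count ≥ 2.
  1: ids {3, 5, 17, 21} → COUNT(*)=4
  2: ids {26, 30, 32} → COUNT(*)=3
  3: ids {1, 10, 14, 19} → COUNT(*)=4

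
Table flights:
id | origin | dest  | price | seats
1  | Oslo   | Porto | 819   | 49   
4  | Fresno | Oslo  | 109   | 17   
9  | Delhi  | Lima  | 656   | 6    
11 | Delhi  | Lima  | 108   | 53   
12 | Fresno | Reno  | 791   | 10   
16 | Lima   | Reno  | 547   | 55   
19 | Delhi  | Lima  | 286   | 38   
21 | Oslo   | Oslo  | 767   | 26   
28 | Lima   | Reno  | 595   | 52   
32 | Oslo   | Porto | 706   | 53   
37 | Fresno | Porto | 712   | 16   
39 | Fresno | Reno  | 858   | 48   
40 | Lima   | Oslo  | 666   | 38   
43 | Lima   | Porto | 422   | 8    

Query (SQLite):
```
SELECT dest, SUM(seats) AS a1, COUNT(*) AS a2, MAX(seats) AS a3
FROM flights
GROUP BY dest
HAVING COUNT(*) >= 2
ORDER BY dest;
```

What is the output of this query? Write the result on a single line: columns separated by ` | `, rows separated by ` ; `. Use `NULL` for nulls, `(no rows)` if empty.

Group flights by dest.
Per group compute: SUM(seats), COUNT(*), MAX(seats).
HAVING: drop groups with fewer than 2 rows.
  Lima: ids {9, 11, 19} → SUM(seats)=97, COUNT(*)=3, MAX(seats)=53
  Oslo: ids {4, 21, 40} → SUM(seats)=81, COUNT(*)=3, MAX(seats)=38
  Porto: ids {1, 32, 37, 43} → SUM(seats)=126, COUNT(*)=4, MAX(seats)=53
  Reno: ids {12, 16, 28, 39} → SUM(seats)=165, COUNT(*)=4, MAX(seats)=55

Lima | 97 | 3 | 53 ; Oslo | 81 | 3 | 38 ; Porto | 126 | 4 | 53 ; Reno | 165 | 4 | 55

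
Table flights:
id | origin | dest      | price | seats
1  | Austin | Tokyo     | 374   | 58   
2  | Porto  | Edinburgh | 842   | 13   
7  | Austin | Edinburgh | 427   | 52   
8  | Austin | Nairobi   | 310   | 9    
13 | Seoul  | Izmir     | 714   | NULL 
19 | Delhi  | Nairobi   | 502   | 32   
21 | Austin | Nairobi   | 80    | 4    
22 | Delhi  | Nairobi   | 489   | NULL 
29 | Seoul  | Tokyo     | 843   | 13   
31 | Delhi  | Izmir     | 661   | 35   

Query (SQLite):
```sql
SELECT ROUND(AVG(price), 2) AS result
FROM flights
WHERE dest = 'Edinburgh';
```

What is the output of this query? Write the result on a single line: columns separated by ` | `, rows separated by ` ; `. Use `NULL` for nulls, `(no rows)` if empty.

634.5

Rows where dest='Edinburgh' → price values: [842, 427].
AVG = 1269 / 2 (rounded to 2 dp).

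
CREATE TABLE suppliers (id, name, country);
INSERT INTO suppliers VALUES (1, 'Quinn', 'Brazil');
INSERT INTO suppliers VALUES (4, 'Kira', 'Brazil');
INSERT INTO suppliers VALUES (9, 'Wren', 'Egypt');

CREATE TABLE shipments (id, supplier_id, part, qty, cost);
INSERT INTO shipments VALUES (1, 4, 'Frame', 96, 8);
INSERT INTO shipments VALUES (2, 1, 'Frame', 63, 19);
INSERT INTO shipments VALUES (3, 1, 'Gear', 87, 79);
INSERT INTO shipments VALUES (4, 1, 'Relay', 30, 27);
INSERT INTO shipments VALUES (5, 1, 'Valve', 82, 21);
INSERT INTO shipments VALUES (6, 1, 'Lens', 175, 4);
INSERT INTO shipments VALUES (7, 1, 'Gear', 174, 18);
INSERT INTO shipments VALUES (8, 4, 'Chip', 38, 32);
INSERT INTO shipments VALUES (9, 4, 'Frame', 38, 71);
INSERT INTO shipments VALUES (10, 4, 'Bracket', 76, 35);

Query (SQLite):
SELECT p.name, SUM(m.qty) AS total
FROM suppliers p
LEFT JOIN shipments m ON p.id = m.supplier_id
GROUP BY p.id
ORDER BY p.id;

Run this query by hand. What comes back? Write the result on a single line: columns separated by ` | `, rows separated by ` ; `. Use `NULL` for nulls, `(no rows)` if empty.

Quinn | 611 ; Kira | 248 ; Wren | NULL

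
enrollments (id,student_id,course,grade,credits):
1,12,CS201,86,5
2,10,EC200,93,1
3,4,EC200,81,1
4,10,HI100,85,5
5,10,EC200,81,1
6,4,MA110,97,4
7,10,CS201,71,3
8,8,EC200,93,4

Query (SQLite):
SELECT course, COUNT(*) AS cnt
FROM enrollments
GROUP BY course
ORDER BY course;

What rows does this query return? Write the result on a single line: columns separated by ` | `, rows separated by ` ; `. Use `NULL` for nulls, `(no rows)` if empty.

CS201 | 2 ; EC200 | 4 ; HI100 | 1 ; MA110 | 1

Partition enrollments by course; compute COUNT(*) within each group.
  CS201: ids {1, 7} → COUNT(*)=2
  EC200: ids {2, 3, 5, 8} → COUNT(*)=4
  HI100: ids {4} → COUNT(*)=1
  MA110: ids {6} → COUNT(*)=1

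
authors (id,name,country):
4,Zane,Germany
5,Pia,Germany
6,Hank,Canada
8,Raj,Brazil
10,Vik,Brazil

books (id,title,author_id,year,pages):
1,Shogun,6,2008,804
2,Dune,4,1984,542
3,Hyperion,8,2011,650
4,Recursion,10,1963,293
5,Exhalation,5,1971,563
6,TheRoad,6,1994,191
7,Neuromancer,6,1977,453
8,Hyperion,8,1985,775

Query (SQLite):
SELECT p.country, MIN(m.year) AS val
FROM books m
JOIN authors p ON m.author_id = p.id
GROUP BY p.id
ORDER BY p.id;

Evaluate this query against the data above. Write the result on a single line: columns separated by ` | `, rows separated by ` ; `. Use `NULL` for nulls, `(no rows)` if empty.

Join each books row to its authors via author_id.
Group joined rows by authors.id; compute MIN(m.year) per group.
  4: ids {2} → MIN(m.year)=1984
  5: ids {5} → MIN(m.year)=1971
  6: ids {1, 6, 7} → MIN(m.year)=1977
  8: ids {3, 8} → MIN(m.year)=1985
  10: ids {4} → MIN(m.year)=1963

Germany | 1984 ; Germany | 1971 ; Canada | 1977 ; Brazil | 1985 ; Brazil | 1963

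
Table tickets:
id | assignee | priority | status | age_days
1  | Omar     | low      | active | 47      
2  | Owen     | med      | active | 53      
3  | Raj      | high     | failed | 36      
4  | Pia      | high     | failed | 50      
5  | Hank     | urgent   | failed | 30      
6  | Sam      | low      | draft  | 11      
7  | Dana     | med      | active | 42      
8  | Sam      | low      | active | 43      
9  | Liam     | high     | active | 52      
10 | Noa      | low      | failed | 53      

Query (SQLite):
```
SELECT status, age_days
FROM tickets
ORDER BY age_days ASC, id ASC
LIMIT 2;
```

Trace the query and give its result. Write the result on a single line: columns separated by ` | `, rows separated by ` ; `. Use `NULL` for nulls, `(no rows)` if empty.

draft | 11 ; failed | 30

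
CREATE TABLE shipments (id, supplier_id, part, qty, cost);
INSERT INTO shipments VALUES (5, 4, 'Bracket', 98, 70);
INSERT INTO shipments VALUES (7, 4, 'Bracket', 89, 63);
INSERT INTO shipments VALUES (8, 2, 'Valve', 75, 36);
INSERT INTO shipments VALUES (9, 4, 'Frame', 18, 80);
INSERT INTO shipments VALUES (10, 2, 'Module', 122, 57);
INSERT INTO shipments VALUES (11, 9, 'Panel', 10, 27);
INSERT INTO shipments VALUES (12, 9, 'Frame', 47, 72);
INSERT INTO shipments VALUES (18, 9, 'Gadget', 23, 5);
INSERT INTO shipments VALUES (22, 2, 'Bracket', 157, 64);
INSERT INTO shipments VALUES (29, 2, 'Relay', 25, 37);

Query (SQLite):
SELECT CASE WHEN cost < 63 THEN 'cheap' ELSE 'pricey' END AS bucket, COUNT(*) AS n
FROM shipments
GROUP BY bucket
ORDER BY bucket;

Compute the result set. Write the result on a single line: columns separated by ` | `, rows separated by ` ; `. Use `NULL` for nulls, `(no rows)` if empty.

Bucket rows by cost < 63 → 'cheap' else 'pricey'; count each bucket.

cheap | 5 ; pricey | 5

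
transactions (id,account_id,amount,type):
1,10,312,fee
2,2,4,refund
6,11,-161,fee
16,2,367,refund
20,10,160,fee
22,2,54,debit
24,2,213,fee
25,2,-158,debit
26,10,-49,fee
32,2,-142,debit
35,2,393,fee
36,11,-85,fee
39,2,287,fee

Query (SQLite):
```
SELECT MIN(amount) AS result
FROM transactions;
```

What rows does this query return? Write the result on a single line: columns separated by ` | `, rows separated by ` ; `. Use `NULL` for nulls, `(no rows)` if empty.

-161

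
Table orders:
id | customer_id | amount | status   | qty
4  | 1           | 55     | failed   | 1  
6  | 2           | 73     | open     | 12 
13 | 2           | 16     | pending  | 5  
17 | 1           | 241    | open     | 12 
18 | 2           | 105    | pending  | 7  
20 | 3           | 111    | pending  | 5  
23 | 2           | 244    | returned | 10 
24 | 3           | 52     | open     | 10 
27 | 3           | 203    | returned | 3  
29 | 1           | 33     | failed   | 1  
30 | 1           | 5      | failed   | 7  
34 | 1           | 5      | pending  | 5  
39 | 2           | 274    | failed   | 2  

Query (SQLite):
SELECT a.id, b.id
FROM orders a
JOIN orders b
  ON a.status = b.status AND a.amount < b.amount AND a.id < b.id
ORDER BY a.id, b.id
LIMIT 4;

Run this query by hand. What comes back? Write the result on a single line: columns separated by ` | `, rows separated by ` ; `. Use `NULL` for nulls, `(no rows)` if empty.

4 | 39 ; 6 | 17 ; 13 | 18 ; 13 | 20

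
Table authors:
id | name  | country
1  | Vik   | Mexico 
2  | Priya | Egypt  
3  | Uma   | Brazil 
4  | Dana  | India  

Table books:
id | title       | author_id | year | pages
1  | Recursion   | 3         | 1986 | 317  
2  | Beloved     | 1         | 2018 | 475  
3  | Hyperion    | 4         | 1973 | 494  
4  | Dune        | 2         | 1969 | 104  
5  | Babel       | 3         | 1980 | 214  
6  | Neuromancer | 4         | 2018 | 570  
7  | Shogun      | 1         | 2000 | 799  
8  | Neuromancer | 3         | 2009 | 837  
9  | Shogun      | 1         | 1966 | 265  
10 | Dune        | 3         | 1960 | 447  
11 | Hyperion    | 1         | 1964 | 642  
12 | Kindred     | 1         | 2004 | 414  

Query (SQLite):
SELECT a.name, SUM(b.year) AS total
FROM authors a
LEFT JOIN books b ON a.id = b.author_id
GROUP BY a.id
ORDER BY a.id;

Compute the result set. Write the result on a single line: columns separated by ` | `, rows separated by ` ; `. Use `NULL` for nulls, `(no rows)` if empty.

Vik | 9952 ; Priya | 1969 ; Uma | 7935 ; Dana | 3991

LEFT JOIN keeps every authors row; unmatched ones get NULL for books columns.
Group by authors.id and compute SUM(b.year). SUM over an all-NULL group is NULL.
  1: ids {2, 7, 9, 11, 12} → SUM(b.year)=9952
  2: ids {4} → SUM(b.year)=1969
  3: ids {1, 5, 8, 10} → SUM(b.year)=7935
  4: ids {3, 6} → SUM(b.year)=3991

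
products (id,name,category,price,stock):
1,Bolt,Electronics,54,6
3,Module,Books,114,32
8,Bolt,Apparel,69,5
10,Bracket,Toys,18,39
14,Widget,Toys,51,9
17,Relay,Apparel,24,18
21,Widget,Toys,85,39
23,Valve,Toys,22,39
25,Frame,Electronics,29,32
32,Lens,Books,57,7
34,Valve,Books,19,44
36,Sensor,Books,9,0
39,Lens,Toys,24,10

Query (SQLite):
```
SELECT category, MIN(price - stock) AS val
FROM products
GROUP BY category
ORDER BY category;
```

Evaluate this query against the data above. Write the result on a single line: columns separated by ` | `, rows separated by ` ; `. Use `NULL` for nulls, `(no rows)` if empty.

For each row compute price - stock.
Group by category; take MIN of the expression per group.
  Apparel: ids {8, 17} → MIN(price - stock)=6
  Books: ids {3, 32, 34, 36} → MIN(price - stock)=-25
  Electronics: ids {1, 25} → MIN(price - stock)=-3
  Toys: ids {10, 14, 21, 23, 39} → MIN(price - stock)=-21

Apparel | 6 ; Books | -25 ; Electronics | -3 ; Toys | -21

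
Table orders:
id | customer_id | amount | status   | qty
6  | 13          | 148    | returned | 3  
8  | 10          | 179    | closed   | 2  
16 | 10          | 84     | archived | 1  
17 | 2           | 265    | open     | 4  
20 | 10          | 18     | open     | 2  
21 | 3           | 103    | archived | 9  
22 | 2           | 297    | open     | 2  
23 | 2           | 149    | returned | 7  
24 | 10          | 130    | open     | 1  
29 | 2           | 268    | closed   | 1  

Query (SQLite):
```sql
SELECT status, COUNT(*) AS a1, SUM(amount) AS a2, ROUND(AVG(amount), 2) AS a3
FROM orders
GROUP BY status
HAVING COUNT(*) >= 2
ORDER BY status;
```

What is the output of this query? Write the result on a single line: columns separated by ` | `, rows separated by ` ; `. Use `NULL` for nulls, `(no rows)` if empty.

archived | 2 | 187 | 93.5 ; closed | 2 | 447 | 223.5 ; open | 4 | 710 | 177.5 ; returned | 2 | 297 | 148.5

Group orders by status.
Per group compute: COUNT(*), SUM(amount), ROUND(AVG(amount), 2).
HAVING: drop groups with fewer than 2 rows.
  archived: ids {16, 21} → COUNT(*)=2, SUM(amount)=187, ROUND(AVG(amount), 2)=93.5
  closed: ids {8, 29} → COUNT(*)=2, SUM(amount)=447, ROUND(AVG(amount), 2)=223.5
  open: ids {17, 20, 22, 24} → COUNT(*)=4, SUM(amount)=710, ROUND(AVG(amount), 2)=177.5
  returned: ids {6, 23} → COUNT(*)=2, SUM(amount)=297, ROUND(AVG(amount), 2)=148.5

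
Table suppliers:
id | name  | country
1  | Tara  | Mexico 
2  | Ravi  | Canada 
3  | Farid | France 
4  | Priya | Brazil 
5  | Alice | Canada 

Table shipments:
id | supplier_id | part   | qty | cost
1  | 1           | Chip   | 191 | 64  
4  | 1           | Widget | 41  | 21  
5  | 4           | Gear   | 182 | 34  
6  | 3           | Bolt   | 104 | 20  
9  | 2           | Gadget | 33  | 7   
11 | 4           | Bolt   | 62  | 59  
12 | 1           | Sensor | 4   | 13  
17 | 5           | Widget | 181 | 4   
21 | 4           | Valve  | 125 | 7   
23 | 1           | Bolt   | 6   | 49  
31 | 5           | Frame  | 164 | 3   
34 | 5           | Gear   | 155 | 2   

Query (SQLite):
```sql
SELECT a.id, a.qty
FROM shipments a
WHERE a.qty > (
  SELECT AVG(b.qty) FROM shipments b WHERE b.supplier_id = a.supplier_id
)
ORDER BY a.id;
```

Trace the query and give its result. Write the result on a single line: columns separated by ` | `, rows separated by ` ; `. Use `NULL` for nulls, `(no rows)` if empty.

1 | 191 ; 5 | 182 ; 17 | 181 ; 21 | 125

For each shipments row a, compute AVG(qty) over rows sharing a.supplier_id.
Keep row a if a.qty > that per-group AVG.
  supplier_id=1: AVG(qty) = 60.5
  supplier_id=2: AVG(qty) = 33.0
  supplier_id=3: AVG(qty) = 104.0
  supplier_id=4: AVG(qty) = 123.0
  supplier_id=5: AVG(qty) = 166.666667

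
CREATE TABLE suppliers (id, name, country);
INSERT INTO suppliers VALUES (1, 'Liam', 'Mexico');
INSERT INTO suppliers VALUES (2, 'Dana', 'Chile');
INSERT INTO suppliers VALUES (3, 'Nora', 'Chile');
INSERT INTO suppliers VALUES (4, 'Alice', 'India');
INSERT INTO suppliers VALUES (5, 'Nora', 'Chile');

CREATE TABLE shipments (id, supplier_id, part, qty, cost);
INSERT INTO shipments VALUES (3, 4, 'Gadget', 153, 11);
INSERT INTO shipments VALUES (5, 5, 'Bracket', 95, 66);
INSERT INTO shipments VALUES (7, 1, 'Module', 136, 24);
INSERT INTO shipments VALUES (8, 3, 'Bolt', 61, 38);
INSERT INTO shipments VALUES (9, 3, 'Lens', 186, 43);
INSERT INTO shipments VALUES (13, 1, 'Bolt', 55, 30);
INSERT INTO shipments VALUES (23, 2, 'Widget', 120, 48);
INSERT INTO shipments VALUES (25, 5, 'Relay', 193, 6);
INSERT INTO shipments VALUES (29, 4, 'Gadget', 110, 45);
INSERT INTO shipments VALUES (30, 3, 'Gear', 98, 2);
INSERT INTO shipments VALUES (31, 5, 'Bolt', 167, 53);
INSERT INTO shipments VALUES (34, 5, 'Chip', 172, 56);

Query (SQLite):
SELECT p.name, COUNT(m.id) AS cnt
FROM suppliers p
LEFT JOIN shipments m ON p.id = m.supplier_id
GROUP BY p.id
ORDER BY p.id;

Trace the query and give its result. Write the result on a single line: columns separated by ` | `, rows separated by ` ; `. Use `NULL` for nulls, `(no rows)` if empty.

Liam | 2 ; Dana | 1 ; Nora | 3 ; Alice | 2 ; Nora | 4

LEFT JOIN keeps every suppliers row; unmatched ones get NULL for shipments columns.
Group by suppliers.id and compute COUNT(m.id). COUNT(col) of an all-NULL group is 0.
  1: ids {7, 13} → COUNT(m.id)=2
  2: ids {23} → COUNT(m.id)=1
  3: ids {8, 9, 30} → COUNT(m.id)=3
  4: ids {3, 29} → COUNT(m.id)=2
  5: ids {5, 25, 31, 34} → COUNT(m.id)=4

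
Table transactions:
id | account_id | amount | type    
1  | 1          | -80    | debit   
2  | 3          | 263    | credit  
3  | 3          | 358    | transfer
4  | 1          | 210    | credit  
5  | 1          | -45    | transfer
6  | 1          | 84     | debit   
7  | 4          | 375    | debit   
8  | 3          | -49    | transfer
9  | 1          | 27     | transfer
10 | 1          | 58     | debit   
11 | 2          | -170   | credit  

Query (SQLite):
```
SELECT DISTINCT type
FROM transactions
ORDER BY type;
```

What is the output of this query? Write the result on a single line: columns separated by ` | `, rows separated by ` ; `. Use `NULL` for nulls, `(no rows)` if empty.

credit ; debit ; transfer

Collect distinct type values from transactions.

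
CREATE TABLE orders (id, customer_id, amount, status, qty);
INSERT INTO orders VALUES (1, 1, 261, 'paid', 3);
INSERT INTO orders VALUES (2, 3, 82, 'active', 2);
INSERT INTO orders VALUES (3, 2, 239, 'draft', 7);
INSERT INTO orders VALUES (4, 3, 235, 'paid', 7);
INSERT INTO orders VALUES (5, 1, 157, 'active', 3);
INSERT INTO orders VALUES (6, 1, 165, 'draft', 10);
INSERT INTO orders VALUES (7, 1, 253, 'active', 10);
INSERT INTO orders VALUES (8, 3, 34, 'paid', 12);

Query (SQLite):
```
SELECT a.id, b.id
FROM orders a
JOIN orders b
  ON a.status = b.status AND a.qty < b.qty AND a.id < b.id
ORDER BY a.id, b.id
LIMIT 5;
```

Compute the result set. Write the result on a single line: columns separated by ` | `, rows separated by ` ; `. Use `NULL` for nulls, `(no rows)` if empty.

1 | 4 ; 1 | 8 ; 2 | 5 ; 2 | 7 ; 3 | 6

Pairs (a,b) with same status, a.qty < b.qty, a.id < b.id.
status groups: active:{2,5,7} draft:{3,6} paid:{1,4,8}
Ordered by (a.id, b.id); first 5.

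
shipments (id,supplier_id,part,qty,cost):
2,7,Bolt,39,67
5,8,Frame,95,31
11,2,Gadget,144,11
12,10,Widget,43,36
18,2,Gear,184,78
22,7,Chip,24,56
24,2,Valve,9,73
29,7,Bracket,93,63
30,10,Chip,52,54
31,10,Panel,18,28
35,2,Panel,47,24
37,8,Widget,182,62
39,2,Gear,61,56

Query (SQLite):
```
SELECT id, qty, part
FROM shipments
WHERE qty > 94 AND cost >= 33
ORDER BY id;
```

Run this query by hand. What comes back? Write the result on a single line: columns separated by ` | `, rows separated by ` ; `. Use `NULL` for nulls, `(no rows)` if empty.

qty > 94: ids {5, 11, 18, 37}
cost >= 33: ids {2, 12, 18, 22, 24, 29, 30, 37, 39}
Combine with AND.

18 | 184 | Gear ; 37 | 182 | Widget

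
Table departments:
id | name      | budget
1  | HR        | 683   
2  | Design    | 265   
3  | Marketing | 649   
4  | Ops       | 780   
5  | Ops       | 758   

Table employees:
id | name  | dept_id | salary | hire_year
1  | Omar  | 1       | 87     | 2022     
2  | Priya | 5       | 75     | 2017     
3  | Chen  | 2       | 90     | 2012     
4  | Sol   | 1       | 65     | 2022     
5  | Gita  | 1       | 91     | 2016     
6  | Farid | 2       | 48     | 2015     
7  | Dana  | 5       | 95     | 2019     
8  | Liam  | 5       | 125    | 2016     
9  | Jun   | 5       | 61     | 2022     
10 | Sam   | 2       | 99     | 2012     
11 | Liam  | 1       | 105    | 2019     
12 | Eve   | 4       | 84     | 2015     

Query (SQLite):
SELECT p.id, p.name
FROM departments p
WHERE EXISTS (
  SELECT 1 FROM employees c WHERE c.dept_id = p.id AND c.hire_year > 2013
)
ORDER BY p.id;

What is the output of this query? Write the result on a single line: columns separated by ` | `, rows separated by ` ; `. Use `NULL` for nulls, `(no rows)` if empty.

1 | HR ; 2 | Design ; 4 | Ops ; 5 | Ops

For each departments row, check whether any employees with matching dept_id has hire_year > 2013.
Keep rows where that is true.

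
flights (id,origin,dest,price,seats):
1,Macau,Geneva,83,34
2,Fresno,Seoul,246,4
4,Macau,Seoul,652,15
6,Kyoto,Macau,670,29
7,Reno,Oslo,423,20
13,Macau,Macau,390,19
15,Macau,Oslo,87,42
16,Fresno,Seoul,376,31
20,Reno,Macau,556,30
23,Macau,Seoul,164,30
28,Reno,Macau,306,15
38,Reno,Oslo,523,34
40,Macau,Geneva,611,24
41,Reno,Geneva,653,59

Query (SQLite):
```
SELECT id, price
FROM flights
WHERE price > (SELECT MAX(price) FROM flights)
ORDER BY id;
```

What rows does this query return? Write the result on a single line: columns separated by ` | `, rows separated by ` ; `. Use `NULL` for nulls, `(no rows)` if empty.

(no rows)

Scalar subquery: MAX(price) over all flights rows = 670.
Keep rows where price > that value.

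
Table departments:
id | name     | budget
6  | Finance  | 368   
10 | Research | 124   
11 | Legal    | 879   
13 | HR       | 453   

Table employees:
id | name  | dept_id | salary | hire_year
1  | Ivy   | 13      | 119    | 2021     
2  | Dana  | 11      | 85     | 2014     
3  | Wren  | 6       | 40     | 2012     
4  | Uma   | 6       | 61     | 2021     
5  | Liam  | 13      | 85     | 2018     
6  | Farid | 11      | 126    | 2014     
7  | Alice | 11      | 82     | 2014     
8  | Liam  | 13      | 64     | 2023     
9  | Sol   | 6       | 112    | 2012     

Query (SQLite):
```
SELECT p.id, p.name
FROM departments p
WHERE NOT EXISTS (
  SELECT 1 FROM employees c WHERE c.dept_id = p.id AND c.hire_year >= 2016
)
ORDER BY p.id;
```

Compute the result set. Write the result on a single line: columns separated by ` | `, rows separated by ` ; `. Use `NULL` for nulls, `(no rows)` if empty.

10 | Research ; 11 | Legal

For each departments row, check whether any employees with matching dept_id has hire_year >= 2016.
Keep rows where that is false.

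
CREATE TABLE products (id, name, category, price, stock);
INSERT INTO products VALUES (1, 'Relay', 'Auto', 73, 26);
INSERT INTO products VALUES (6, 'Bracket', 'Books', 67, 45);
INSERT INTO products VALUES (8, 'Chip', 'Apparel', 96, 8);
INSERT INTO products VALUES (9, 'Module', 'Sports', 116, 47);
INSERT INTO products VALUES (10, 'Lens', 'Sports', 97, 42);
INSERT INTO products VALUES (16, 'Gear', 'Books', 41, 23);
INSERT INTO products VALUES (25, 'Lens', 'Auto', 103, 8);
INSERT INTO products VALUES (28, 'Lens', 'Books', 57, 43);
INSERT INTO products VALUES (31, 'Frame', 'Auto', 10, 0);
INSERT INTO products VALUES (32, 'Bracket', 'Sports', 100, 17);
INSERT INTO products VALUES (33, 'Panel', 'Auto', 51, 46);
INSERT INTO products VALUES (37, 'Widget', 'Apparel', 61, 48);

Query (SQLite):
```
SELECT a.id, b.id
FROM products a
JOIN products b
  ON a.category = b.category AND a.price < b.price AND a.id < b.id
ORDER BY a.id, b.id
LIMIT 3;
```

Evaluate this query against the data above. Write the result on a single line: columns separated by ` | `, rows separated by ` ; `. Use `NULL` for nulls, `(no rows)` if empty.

1 | 25 ; 10 | 32 ; 16 | 28

Pairs (a,b) with same category, a.price < b.price, a.id < b.id.
category groups: Apparel:{8,37} Auto:{1,25,31,33} Books:{6,16,28} Sports:{9,10,32}
Ordered by (a.id, b.id); first 3.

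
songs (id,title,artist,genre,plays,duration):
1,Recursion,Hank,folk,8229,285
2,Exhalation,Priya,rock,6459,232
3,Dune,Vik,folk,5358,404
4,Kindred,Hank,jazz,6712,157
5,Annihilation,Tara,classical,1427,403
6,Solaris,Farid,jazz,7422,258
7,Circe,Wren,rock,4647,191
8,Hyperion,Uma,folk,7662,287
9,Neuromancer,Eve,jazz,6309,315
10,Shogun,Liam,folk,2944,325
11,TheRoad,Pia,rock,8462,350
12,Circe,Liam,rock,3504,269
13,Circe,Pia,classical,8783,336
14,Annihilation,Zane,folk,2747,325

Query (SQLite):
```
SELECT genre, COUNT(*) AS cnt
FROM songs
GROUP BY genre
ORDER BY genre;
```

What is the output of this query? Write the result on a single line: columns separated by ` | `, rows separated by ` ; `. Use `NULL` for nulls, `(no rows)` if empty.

Partition songs by genre; compute COUNT(*) within each group.
  classical: ids {5, 13} → COUNT(*)=2
  folk: ids {1, 3, 8, 10, 14} → COUNT(*)=5
  jazz: ids {4, 6, 9} → COUNT(*)=3
  rock: ids {2, 7, 11, 12} → COUNT(*)=4

classical | 2 ; folk | 5 ; jazz | 3 ; rock | 4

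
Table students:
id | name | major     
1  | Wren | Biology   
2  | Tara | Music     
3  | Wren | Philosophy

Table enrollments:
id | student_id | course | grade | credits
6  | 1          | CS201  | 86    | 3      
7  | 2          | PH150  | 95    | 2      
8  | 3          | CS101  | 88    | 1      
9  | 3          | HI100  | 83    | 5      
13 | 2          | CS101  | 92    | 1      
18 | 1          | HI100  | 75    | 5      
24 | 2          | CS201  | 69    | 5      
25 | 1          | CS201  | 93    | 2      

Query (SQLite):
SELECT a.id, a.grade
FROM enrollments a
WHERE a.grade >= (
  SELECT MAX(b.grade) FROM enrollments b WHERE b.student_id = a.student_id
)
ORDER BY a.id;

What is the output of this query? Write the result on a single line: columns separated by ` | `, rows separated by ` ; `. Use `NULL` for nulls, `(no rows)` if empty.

For each enrollments row a, compute MAX(grade) over rows sharing a.student_id.
Keep row a if a.grade >= that per-group MAX.
  student_id=1: MAX(grade) = 93
  student_id=2: MAX(grade) = 95
  student_id=3: MAX(grade) = 88

7 | 95 ; 8 | 88 ; 25 | 93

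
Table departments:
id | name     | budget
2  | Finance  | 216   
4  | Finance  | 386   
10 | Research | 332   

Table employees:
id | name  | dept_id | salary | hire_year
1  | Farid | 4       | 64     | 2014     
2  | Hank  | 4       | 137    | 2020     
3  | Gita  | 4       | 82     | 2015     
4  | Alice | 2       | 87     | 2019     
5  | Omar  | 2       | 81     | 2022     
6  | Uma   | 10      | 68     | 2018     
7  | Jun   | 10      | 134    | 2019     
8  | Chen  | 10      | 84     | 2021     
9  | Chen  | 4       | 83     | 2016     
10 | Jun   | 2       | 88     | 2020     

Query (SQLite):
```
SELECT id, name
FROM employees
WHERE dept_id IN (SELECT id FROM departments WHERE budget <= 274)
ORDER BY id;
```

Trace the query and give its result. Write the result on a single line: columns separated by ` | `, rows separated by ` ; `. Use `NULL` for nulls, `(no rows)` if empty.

4 | Alice ; 5 | Omar ; 10 | Jun

Inner query: departments.id where budget <= 274.
Outer: keep employees rows whose dept_id is in that set.
Inner query → {2}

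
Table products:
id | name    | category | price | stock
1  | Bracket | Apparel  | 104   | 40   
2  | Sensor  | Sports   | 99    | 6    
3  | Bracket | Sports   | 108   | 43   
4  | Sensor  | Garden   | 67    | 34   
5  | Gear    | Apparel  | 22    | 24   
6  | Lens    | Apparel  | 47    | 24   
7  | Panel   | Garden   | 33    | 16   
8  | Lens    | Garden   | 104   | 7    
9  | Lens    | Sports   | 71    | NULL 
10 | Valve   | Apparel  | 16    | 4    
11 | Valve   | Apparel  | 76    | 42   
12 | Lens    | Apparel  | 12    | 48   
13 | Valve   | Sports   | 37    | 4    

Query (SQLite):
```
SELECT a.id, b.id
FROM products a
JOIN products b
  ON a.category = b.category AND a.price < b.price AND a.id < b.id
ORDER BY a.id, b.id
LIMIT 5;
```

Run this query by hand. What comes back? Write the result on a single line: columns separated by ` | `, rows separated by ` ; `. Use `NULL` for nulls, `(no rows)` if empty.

2 | 3 ; 4 | 8 ; 5 | 6 ; 5 | 11 ; 6 | 11

Pairs (a,b) with same category, a.price < b.price, a.id < b.id.
category groups: Apparel:{1,5,6,10,11,12} Garden:{4,7,8} Sports:{2,3,9,13}
Ordered by (a.id, b.id); first 5.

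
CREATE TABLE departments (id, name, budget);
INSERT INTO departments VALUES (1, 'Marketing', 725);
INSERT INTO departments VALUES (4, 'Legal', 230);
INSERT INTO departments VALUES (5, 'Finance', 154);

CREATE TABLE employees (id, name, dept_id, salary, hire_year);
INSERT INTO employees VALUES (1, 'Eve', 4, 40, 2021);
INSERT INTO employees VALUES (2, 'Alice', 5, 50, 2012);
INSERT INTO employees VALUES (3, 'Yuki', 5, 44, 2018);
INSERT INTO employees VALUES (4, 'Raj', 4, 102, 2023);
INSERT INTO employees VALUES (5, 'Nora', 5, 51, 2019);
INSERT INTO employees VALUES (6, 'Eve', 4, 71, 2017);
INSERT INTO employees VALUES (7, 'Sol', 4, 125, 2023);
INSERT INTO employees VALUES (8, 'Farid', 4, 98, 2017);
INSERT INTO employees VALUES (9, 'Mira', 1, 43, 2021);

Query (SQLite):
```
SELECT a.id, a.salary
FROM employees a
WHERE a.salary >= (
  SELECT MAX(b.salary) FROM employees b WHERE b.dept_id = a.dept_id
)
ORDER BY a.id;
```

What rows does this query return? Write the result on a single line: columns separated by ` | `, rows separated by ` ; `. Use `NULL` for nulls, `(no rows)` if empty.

5 | 51 ; 7 | 125 ; 9 | 43

For each employees row a, compute MAX(salary) over rows sharing a.dept_id.
Keep row a if a.salary >= that per-group MAX.
  dept_id=1: MAX(salary) = 43
  dept_id=4: MAX(salary) = 125
  dept_id=5: MAX(salary) = 51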